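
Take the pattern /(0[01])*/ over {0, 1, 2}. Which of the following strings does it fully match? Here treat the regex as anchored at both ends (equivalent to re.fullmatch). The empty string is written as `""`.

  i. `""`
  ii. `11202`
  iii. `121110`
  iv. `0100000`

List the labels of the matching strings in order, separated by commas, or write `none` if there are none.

i

i → match
ii → no match
iii → no match
iv → no match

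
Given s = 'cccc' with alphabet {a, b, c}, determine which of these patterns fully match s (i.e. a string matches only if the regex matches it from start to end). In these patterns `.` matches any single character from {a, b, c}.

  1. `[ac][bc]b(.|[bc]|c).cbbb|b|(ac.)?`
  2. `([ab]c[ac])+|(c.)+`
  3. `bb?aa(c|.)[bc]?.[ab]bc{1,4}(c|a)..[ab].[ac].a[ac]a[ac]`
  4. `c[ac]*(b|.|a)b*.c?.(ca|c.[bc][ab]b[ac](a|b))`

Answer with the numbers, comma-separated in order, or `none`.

2

1 → no match
2 → match
3 → no match — must start with 'b'
4 → no match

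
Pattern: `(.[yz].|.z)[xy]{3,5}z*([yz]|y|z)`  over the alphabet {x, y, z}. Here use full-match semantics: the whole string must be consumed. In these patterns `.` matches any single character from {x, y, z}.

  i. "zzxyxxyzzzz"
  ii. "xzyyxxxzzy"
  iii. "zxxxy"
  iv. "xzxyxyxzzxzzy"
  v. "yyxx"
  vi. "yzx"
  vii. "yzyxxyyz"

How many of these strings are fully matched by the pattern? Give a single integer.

i. "zzxyxxyzzzz" → match
ii. "xzyyxxxzzy" → match
iii. "zxxxy" → no match
iv → no match
v. "yyxx" → no match
vi. "yzx" → no match
vii. "yzyxxyyz" → match
Total matched: 3

3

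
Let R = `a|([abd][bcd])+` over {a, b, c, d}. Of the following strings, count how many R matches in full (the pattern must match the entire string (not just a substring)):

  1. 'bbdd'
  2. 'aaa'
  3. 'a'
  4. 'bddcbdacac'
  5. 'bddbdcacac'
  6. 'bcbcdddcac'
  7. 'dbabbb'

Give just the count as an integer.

1 → match
2 → no match
3 → match
4 → match
5 → match
6 → match
7 → match
Total matched: 6

6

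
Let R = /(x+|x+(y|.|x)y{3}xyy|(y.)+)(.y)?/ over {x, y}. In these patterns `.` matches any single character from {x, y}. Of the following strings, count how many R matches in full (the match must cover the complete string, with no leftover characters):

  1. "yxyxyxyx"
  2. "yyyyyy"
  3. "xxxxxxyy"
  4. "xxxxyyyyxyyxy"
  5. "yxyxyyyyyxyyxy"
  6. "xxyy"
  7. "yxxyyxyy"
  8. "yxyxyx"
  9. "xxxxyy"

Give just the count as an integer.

1 → match
2 → match
3 → match
4 → match
5 → match
6 → match
7 → no match
8 → match
9 → match
Total matched: 8

8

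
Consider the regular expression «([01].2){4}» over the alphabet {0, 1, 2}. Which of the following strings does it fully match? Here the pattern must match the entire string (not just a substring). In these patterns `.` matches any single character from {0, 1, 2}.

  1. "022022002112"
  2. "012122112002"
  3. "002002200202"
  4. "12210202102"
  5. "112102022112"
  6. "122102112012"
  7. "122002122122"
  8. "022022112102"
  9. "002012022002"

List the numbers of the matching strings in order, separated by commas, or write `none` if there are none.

1, 2, 5, 6, 7, 8, 9

1 → match
2 → match
3 → no match
4 → no match
5 → match
6 → match
7 → match
8 → match
9 → match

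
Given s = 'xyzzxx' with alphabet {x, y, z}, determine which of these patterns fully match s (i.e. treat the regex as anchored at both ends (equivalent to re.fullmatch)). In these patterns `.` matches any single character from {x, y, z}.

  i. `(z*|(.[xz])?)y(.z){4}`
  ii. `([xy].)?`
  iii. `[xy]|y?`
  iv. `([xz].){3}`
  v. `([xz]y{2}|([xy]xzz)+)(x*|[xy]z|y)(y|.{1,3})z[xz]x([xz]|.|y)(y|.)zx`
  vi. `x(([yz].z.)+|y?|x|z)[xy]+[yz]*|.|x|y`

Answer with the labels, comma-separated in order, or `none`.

iv, vi

i → no match — must end with 'z'
ii → no match
iii → no match
iv → match
v → no match — must end with 'zx'
vi → match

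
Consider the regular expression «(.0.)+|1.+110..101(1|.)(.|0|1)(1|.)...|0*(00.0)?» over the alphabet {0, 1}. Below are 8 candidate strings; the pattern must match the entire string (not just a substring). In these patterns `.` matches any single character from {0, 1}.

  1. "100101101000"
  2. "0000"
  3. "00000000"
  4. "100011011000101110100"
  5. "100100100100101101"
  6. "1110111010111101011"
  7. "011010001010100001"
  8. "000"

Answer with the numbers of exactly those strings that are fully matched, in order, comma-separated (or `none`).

1, 2, 3, 4, 5, 8

1 → match
2 → match
3 → match
4 → match
5 → match
6 → no match
7 → no match
8 → match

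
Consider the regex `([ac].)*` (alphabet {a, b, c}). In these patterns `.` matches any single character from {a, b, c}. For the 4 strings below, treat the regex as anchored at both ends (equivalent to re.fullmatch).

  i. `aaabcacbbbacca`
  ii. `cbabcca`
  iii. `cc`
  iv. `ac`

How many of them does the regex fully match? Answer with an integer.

2

i → no match
ii → no match
iii → match
iv → match
Total matched: 2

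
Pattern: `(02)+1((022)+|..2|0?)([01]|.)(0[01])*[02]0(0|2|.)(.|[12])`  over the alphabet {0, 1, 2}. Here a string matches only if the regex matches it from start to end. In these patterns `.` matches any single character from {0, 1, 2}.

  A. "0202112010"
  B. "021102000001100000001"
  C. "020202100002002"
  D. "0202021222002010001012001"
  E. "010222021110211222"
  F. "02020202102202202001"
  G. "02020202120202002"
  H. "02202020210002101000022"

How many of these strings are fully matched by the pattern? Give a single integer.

4

A. "0202112010" → match
B → no match
C → match
D → no match
E → no match — must start with "02"
F → match
G → match
H → no match
Total matched: 4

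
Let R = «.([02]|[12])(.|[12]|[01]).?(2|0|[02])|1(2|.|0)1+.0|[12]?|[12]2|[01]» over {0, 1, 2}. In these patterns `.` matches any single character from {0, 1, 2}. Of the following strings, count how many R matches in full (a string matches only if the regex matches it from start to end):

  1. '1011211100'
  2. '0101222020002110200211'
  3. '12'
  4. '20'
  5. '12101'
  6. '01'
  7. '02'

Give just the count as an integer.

1. '1011211100' → no match
2 → no match
3. '12' → match
4. '20' → no match
5. '12101' → no match
6. '01' → no match
7. '02' → no match
Total matched: 1

1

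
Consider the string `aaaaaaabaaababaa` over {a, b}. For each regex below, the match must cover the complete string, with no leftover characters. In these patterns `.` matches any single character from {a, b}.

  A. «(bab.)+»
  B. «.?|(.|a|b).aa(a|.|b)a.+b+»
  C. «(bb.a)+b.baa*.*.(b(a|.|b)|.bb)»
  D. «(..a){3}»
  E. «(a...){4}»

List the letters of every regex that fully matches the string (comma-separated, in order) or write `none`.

A → no match — must start with `bab`
B → no match
C → no match — must start with `bb`
D → no match
E → match

E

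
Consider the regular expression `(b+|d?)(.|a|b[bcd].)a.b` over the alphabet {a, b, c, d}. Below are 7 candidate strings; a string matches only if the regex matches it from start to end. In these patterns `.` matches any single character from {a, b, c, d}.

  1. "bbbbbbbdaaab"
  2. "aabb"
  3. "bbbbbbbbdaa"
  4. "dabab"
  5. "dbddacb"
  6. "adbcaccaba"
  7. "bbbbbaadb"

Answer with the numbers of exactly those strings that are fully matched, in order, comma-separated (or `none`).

1, 2, 5, 7

1. "bbbbbbbdaaab" → match
2. "aabb" → match
3. "bbbbbbbbdaa" → no match — must end with "b"
4. "dabab" → no match
5. "dbddacb" → match
6. "adbcaccaba" → no match — must end with "b"
7. "bbbbbaadb" → match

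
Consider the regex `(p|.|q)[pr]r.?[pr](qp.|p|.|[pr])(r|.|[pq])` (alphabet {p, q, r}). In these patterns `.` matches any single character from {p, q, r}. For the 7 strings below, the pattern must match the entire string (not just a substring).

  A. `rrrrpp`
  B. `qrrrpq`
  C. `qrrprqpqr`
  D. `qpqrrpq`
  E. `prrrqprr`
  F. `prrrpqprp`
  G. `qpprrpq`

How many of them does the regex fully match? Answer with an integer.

5

A. `rrrrpp` → match
B. `qrrrpq` → match
C. `qrrprqpqr` → match
D. `qpqrrpq` → no match
E. `prrrqprr` → match
F. `prrrpqprp` → match
G. `qpprrpq` → no match
Total matched: 5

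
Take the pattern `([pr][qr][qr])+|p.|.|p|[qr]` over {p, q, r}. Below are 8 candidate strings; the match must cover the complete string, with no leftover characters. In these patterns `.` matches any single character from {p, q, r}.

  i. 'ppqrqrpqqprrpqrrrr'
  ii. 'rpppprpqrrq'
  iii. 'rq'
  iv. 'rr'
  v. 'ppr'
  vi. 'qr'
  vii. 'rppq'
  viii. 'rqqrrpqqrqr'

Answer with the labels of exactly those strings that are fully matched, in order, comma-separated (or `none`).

none

i → no match
ii → no match
iii → no match
iv → no match
v → no match
vi → no match
vii → no match
viii → no match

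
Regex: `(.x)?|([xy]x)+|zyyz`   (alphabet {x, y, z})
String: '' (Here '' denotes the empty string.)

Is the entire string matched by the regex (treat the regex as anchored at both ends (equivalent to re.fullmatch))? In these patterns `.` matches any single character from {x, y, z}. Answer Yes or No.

Yes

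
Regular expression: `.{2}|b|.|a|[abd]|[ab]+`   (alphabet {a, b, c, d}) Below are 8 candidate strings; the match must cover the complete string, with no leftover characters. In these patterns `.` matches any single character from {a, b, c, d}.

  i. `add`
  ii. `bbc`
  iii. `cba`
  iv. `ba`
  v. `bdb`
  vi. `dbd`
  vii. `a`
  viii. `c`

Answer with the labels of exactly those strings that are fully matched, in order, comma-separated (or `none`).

iv, vii, viii

i → no match
ii → no match
iii → no match
iv → match
v → no match
vi → no match
vii → match
viii → match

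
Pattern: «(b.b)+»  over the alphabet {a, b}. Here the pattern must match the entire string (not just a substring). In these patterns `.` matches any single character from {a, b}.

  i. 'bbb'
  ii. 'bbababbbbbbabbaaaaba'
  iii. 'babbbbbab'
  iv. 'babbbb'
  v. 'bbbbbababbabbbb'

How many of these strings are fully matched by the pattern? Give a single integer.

3

i → match
ii → no match — must end with 'b'
iii → match
iv → match
v → no match
Total matched: 3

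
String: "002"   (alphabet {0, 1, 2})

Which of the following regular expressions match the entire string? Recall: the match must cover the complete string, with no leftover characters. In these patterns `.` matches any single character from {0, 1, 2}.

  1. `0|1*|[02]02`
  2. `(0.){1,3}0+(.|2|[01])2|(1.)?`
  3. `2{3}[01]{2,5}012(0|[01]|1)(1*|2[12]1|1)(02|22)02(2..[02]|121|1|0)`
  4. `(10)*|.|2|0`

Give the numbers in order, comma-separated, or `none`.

1

1 → match
2 → no match
3 → no match — must start with "2"
4 → no match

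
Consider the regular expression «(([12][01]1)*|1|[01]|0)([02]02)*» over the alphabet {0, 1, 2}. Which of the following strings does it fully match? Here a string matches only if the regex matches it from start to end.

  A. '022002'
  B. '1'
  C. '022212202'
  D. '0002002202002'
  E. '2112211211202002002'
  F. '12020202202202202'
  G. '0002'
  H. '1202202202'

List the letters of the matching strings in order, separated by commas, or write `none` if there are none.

B, D, G, H

A → no match
B → match
C → no match
D → match
E → no match
F → no match
G → match
H → match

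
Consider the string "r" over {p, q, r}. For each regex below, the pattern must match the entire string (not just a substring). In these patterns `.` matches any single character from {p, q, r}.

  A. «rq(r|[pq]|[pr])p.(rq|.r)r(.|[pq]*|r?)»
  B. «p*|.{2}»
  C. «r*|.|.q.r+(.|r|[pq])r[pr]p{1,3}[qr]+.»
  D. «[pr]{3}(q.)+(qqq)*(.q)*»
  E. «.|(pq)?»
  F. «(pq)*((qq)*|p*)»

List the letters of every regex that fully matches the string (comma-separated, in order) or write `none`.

C, E

A → no match — must start with "rq"
B → no match
C → match
D → no match
E → match
F → no match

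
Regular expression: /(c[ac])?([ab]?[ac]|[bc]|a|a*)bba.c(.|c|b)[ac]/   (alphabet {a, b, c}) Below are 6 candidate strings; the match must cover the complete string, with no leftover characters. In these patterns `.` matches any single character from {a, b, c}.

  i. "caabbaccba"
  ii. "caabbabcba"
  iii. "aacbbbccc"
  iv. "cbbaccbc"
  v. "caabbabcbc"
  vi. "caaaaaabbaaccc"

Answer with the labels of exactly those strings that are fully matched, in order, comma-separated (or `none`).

i → match
ii → match
iii → no match
iv → match
v → match
vi → match

i, ii, iv, v, vi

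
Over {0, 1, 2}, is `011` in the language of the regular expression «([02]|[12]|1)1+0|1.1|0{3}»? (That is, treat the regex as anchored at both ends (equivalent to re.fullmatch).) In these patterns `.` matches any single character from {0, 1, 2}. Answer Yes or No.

No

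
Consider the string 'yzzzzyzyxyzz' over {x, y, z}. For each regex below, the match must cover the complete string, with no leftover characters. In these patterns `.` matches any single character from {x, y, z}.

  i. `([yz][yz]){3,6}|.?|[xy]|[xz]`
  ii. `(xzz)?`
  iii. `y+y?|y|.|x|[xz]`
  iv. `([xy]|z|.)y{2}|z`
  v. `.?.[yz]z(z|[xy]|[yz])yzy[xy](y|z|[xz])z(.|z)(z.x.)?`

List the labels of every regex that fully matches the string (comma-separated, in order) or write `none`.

i → no match
ii → no match
iii → no match
iv → no match
v → match

v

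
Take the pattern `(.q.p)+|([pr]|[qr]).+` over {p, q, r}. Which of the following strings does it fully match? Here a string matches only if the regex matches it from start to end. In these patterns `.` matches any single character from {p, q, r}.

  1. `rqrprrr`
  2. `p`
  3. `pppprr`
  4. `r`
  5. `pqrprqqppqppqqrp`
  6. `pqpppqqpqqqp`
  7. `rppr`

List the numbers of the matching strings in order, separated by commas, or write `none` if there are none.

1, 3, 5, 6, 7

1 → match
2 → no match
3 → match
4 → no match
5 → match
6 → match
7 → match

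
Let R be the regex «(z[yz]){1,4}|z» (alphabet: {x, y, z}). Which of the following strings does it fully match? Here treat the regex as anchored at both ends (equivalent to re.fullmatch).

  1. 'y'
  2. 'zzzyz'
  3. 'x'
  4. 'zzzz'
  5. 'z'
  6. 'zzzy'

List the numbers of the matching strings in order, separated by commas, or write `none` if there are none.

1 → no match — must start with 'z'
2 → no match
3 → no match — must start with 'z'
4 → match
5 → match
6 → match

4, 5, 6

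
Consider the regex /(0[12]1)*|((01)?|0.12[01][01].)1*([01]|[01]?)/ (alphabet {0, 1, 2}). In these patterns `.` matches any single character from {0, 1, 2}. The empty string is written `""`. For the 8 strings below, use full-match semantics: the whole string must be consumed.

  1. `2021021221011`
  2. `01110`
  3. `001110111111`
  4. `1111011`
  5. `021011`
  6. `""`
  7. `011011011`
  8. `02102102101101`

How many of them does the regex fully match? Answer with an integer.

1 → no match
2. `01110` → match
3. `001110111111` → no match
4. `1111011` → no match
5. `021011` → match
6. `""` → match
7. `011011011` → match
8 → no match
Total matched: 4

4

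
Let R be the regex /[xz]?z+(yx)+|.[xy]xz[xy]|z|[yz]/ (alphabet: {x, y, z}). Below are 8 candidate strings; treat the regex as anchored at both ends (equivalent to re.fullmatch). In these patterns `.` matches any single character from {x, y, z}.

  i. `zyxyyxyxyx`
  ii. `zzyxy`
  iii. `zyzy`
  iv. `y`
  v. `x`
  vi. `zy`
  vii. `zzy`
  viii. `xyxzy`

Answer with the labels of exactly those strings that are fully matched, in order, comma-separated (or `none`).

iv, viii

i → no match
ii → no match
iii → no match
iv → match
v → no match
vi → no match
vii → no match
viii → match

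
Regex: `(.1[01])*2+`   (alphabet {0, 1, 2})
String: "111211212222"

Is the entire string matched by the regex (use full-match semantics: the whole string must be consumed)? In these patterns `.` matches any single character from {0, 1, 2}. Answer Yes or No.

No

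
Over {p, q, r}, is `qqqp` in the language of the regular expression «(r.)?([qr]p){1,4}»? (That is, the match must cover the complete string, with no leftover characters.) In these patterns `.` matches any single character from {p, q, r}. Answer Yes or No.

No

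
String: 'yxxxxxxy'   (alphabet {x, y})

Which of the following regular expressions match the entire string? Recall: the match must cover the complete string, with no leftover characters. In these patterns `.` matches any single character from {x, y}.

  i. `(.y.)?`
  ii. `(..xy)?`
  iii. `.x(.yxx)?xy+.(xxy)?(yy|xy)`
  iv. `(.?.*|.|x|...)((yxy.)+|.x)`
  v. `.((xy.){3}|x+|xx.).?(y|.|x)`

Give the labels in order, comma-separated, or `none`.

v

i → no match
ii → no match
iii → no match
iv → no match
v → match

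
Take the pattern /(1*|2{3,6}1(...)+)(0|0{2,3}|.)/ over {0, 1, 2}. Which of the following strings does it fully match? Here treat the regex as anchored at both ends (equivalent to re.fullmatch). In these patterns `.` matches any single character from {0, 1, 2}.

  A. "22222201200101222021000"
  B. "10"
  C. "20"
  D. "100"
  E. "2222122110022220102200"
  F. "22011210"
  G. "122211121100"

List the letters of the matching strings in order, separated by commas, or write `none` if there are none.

A → no match
B → match
C → no match
D → match
E → match
F → no match
G → no match

B, D, E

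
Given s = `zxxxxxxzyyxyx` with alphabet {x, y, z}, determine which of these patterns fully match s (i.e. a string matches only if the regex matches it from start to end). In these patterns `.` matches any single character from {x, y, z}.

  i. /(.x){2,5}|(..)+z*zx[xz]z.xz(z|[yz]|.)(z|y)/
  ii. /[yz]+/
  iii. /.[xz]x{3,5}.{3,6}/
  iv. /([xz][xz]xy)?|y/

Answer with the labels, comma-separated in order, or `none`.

iii

i → no match
ii → no match
iii → match
iv → no match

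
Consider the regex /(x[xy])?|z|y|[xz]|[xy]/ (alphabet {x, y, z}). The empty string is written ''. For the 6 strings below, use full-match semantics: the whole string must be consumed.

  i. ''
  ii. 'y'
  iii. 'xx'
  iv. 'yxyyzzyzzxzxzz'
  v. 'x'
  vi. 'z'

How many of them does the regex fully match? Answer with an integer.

5

i. '' → match
ii. 'y' → match
iii. 'xx' → match
iv → no match
v. 'x' → match
vi. 'z' → match
Total matched: 5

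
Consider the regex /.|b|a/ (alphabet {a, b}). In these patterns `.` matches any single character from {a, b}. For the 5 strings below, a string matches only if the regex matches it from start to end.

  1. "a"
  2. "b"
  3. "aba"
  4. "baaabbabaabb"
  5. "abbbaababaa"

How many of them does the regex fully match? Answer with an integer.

1 → match
2 → match
3 → no match
4 → no match
5 → no match
Total matched: 2

2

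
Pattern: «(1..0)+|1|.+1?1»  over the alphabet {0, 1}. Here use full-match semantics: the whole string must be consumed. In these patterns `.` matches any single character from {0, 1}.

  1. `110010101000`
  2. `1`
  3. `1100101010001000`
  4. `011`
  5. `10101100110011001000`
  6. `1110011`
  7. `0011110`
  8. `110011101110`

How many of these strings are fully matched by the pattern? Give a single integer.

7

1. `110010101000` → match
2. `1` → match
3 → match
4. `011` → match
5 → match
6. `1110011` → match
7. `0011110` → no match
8. `110011101110` → match
Total matched: 7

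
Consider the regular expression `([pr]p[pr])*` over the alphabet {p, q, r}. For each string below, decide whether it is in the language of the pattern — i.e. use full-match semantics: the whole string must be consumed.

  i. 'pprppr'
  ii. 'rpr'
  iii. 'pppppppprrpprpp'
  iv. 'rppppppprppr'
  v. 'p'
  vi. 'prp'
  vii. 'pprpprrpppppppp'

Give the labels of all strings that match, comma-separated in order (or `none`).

i, ii, iii, iv, vii

i → match
ii → match
iii → match
iv → match
v → no match
vi → no match
vii → match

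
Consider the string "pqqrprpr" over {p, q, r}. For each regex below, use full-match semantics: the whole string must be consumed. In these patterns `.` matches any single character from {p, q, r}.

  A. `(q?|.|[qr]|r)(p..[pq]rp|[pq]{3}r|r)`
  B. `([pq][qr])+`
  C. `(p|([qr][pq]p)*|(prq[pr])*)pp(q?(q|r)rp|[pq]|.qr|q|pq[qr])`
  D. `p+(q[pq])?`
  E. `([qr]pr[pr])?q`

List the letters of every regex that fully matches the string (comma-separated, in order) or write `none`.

A → no match
B → match
C → no match
D → no match
E → no match — must end with "q"

B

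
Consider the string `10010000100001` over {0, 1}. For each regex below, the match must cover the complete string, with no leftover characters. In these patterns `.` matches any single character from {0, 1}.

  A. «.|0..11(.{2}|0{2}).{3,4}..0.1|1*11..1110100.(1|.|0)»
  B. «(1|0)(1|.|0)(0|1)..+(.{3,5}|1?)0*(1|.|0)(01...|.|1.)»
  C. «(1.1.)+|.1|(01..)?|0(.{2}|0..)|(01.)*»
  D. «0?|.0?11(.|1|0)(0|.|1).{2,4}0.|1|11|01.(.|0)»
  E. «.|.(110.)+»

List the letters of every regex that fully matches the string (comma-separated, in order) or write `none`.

A → no match
B → match
C → no match
D → no match
E → no match

B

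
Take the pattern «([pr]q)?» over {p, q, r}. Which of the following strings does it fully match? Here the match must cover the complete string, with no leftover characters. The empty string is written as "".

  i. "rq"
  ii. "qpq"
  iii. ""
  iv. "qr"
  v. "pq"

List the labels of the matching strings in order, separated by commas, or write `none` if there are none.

i, iii, v

i → match
ii → no match
iii → match
iv → no match
v → match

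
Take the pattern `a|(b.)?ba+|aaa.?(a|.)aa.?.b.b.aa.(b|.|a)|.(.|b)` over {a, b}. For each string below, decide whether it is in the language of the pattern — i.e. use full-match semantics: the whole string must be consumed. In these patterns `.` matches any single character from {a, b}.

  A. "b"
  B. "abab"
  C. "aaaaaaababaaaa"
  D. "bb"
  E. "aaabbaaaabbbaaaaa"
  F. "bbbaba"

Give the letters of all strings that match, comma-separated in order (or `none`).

A → no match
B → no match
C → no match
D → match
E → match
F → no match

D, E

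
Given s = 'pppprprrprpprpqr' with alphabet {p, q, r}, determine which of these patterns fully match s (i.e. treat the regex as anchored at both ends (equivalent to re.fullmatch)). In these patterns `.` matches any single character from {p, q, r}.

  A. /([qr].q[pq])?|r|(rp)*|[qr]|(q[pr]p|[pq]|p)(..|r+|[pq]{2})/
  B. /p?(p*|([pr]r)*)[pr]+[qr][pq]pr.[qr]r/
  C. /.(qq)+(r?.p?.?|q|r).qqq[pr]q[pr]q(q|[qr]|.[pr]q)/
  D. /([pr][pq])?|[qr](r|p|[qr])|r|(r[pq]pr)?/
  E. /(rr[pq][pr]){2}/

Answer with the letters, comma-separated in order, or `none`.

A → no match
B → match
C → no match
D → no match
E → no match — must start with 'rr'

B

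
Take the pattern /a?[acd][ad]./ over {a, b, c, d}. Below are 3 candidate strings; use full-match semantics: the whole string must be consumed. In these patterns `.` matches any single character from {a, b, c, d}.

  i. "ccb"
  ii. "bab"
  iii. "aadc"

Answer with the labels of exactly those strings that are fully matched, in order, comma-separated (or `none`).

i. "ccb" → no match
ii. "bab" → no match
iii. "aadc" → match

iii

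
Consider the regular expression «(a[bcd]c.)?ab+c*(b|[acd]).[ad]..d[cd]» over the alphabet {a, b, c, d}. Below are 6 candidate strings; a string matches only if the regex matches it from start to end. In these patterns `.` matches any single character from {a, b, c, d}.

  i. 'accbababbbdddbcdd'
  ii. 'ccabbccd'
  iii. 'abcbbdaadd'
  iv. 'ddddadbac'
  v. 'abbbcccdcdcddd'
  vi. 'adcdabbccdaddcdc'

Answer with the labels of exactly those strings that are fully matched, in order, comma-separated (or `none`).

i → no match
ii → no match
iii → match
iv → no match
v → match
vi → match

iii, v, vi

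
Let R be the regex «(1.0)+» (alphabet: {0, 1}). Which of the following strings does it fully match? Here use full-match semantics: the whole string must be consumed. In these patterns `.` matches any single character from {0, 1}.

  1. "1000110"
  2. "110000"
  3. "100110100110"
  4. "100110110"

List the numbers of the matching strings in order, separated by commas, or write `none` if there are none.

3, 4

1 → no match
2 → no match
3 → match
4 → match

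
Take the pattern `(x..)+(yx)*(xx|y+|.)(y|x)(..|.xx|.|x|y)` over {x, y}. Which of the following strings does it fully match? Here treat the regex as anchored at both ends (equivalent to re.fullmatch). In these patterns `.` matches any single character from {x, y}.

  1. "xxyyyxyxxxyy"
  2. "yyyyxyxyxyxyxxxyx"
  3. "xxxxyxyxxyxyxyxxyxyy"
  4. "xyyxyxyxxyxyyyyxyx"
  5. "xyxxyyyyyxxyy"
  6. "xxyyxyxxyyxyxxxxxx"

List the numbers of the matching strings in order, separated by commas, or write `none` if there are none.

1. "xxyyyxyxxxyy" → no match
2 → no match — must start with "x"
3 → no match
4 → no match
5 → no match
6 → no match

none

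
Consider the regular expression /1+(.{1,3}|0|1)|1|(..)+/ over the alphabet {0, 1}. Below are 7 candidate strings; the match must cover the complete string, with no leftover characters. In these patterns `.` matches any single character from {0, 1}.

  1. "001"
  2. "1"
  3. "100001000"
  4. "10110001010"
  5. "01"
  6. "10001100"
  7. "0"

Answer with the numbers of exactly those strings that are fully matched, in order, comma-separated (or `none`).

1 → no match
2 → match
3 → no match
4 → no match
5 → match
6 → match
7 → no match

2, 5, 6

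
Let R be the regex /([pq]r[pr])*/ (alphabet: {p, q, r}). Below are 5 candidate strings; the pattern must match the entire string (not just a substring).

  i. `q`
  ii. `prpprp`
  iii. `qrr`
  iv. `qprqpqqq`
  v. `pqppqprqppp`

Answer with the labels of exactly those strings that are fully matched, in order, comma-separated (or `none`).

i → no match
ii → match
iii → match
iv → no match
v → no match

ii, iii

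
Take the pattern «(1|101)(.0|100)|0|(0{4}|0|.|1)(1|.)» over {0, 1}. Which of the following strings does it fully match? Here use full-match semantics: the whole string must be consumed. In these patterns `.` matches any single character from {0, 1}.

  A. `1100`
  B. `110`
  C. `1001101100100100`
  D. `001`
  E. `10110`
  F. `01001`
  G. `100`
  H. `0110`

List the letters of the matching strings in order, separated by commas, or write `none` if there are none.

A. `1100` → match
B. `110` → match
C → no match
D. `001` → no match
E. `10110` → match
F. `01001` → no match
G. `100` → match
H. `0110` → no match

A, B, E, G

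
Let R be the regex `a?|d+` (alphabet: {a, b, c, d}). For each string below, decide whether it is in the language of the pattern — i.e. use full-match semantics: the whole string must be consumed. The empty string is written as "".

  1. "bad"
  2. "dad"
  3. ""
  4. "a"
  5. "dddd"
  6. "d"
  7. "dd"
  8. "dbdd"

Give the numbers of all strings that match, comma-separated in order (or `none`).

1 → no match
2 → no match
3 → match
4 → match
5 → match
6 → match
7 → match
8 → no match

3, 4, 5, 6, 7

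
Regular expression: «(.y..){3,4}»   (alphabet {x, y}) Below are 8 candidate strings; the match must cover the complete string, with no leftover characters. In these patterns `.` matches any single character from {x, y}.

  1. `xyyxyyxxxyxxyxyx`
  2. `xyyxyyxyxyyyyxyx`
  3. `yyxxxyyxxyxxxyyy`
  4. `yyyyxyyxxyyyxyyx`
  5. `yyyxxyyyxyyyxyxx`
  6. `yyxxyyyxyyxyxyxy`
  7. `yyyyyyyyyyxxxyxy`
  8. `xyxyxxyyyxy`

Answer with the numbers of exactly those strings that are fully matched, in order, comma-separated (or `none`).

1 → no match
2 → no match
3 → match
4 → match
5 → match
6 → match
7 → match
8 → no match

3, 4, 5, 6, 7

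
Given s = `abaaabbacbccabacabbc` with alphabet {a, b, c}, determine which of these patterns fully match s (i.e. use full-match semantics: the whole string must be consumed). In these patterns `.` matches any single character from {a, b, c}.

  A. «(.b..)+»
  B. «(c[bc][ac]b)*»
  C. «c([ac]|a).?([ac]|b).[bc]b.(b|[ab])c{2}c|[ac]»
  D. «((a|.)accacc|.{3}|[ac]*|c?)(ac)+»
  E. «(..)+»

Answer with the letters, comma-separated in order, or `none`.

A, E

A → match
B → no match
C → no match
D → no match — must end with `ac`
E → match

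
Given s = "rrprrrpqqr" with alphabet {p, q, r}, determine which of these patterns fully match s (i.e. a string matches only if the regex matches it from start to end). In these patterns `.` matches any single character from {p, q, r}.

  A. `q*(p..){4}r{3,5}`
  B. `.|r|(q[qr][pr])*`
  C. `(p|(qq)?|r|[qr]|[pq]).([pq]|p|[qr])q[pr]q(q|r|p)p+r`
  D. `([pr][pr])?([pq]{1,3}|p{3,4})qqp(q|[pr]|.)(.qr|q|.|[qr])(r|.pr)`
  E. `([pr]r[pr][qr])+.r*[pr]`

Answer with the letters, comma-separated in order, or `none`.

A → no match
B → no match
C → no match — must end with "pr"
D → no match
E → match

E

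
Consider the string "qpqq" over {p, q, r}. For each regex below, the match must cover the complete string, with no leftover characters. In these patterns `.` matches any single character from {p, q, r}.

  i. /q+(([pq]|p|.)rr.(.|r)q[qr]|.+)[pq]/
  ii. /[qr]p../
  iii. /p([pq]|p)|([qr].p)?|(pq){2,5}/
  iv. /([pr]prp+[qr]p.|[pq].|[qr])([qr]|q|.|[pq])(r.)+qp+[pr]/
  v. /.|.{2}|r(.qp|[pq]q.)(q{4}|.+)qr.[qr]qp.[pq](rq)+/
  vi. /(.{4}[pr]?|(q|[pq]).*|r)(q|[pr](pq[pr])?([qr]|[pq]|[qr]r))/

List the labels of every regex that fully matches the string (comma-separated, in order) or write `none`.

i, ii, vi

i → match
ii → match
iii → no match
iv → no match
v → no match
vi → match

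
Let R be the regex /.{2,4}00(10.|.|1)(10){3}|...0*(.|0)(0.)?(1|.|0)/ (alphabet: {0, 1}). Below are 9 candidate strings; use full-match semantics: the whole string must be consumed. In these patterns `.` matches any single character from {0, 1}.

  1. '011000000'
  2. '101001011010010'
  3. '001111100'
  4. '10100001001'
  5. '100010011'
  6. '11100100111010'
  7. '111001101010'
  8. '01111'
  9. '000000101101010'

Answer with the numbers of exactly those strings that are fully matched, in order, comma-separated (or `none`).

1. '011000000' → match
2 → no match
3. '001111100' → no match
4. '10100001001' → match
5. '100010011' → no match
6 → no match
7. '111001101010' → match
8. '01111' → match
9 → match

1, 4, 7, 8, 9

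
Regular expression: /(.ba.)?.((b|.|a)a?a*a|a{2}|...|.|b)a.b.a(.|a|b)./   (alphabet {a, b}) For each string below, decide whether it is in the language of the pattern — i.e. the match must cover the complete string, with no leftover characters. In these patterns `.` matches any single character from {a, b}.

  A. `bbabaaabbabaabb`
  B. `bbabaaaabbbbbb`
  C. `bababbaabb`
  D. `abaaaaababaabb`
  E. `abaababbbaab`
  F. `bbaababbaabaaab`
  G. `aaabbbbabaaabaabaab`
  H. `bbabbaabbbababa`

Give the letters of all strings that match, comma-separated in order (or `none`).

A → no match
B → no match
C → no match
D → no match
E → no match
F → match
G → no match
H → no match

F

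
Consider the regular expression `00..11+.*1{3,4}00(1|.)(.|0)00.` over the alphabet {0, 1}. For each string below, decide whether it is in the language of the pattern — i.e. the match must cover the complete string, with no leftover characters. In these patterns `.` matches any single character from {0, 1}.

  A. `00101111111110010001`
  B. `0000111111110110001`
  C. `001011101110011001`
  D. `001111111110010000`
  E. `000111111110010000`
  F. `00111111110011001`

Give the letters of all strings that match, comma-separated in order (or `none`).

A → match
B → no match
C → match
D → match
E → match
F → match

A, C, D, E, F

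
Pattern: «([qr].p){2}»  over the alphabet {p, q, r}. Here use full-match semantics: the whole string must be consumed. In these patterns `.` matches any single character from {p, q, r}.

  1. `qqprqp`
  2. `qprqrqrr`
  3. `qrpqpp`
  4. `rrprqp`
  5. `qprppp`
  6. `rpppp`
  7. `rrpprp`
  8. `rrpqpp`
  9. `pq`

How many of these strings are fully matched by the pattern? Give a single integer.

1. `qqprqp` → match
2. `qprqrqrr` → no match — must end with `p`
3. `qrpqpp` → match
4. `rrprqp` → match
5. `qprppp` → no match
6. `rpppp` → no match
7. `rrpprp` → no match
8. `rrpqpp` → match
9. `pq` → no match — must end with `p`
Total matched: 4

4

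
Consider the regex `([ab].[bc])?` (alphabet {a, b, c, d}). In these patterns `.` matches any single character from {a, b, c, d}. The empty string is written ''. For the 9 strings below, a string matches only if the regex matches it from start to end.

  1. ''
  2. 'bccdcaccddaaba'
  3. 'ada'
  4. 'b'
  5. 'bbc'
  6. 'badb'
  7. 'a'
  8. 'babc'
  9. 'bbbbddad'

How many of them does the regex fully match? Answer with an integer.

1 → match
2 → no match
3 → no match
4 → no match
5 → match
6 → no match
7 → no match
8 → no match
9 → no match
Total matched: 2

2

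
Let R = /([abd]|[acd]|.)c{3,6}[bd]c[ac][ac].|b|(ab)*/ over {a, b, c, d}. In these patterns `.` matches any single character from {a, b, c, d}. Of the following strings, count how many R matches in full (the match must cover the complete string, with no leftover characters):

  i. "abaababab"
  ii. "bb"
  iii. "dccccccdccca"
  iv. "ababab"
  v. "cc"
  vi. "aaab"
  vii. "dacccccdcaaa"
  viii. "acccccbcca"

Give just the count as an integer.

i → no match
ii → no match
iii → match
iv → match
v → no match
vi → no match
vii → no match
viii → no match
Total matched: 2

2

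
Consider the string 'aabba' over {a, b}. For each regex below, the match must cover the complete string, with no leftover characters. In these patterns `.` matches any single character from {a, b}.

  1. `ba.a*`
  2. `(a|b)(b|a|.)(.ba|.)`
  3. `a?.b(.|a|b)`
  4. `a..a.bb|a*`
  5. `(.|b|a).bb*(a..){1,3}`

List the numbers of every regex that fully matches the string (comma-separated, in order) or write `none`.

1 → no match — must start with 'ba'
2 → match
3 → no match
4 → no match
5 → no match

2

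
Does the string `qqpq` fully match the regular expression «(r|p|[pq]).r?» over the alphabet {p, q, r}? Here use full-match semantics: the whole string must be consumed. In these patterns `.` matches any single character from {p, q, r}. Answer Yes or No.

No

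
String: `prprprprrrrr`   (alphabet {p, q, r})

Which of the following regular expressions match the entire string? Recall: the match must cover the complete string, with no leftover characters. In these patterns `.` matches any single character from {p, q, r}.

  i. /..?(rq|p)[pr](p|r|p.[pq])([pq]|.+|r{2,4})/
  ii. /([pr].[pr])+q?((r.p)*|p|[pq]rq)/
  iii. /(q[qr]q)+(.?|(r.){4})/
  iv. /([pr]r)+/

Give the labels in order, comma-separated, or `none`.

i → match
ii → match
iii → no match — must start with `q`
iv → match

i, ii, iv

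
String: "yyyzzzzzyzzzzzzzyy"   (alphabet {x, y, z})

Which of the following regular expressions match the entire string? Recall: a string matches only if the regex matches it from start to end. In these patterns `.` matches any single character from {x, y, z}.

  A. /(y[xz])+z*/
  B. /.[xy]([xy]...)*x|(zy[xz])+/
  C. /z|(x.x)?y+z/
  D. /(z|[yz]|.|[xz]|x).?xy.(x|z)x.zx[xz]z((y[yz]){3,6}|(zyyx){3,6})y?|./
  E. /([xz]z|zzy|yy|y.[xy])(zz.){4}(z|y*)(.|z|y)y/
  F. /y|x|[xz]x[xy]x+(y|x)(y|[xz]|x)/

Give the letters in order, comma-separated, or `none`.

A → no match
B → no match
C → no match
D → no match
E → match
F → no match

E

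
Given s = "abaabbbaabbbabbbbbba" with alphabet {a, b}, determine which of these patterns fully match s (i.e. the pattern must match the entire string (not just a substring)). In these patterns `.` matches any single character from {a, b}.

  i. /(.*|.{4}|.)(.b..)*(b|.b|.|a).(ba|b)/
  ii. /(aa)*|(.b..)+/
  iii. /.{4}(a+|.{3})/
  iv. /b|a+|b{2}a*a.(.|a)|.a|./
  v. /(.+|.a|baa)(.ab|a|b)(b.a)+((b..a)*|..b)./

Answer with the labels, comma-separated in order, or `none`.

i → match
ii → match
iii → no match
iv → no match
v → no match

i, ii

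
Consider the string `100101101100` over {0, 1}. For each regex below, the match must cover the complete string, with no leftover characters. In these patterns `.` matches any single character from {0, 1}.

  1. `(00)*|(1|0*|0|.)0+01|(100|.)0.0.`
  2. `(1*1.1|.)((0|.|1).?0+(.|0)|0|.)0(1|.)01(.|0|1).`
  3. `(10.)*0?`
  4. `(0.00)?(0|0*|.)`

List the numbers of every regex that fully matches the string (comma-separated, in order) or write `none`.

3

1 → no match
2 → no match
3 → match
4 → no match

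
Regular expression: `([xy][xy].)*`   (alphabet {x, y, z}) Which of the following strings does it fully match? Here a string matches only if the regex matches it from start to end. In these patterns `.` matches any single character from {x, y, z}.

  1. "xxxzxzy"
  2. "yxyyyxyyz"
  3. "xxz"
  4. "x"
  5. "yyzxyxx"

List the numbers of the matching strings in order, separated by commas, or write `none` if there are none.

1 → no match
2 → match
3 → match
4 → no match
5 → no match

2, 3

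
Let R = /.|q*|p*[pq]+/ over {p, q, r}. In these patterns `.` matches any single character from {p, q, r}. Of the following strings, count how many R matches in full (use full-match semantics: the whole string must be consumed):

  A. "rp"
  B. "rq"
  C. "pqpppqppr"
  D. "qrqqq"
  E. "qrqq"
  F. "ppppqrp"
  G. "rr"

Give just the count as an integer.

A. "rp" → no match
B. "rq" → no match
C. "pqpppqppr" → no match
D. "qrqqq" → no match
E. "qrqq" → no match
F. "ppppqrp" → no match
G. "rr" → no match
Total matched: 0

0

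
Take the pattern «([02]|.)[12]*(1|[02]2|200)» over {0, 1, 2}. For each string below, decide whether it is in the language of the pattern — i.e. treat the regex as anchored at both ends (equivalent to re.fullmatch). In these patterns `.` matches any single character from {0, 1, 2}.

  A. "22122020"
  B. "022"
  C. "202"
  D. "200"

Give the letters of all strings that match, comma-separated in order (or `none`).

A. "22122020" → no match
B. "022" → match
C. "202" → match
D. "200" → no match

B, C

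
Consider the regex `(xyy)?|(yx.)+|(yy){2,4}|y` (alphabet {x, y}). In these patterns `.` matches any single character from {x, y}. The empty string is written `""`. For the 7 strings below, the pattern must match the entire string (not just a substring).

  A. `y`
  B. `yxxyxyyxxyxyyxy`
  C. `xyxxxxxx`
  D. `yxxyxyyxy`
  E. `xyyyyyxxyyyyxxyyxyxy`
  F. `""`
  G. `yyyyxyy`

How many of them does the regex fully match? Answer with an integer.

A → match
B → match
C → no match
D → match
E → no match
F → match
G → no match
Total matched: 4

4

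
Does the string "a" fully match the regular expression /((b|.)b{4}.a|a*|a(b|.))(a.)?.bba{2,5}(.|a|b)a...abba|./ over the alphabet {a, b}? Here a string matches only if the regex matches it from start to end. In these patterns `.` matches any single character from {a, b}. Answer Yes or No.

Yes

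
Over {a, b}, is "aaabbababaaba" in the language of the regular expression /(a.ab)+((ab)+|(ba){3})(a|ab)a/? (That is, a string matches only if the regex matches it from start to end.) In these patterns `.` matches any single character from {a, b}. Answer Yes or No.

Yes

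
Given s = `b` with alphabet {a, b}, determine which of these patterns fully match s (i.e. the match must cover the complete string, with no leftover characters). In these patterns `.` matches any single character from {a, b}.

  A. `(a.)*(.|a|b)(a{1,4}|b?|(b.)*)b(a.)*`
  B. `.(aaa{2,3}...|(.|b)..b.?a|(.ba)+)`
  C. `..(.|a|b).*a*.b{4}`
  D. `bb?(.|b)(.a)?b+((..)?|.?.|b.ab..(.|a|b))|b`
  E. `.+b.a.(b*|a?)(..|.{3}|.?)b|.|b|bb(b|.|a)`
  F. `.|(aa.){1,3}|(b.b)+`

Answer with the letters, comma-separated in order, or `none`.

D, E, F

A → no match
B → no match
C → no match
D → match
E → match
F → match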